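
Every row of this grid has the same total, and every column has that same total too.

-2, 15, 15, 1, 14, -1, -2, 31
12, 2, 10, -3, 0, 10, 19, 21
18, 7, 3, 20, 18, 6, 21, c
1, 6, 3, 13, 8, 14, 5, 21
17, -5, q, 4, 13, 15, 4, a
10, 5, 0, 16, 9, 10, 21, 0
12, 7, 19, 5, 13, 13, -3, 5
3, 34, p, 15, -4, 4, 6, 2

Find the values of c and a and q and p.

c = -22, a = 13, q = 10, p = 11

Rows 1 and 2 both sum to 71, so that's the common total.
Row 8 has 3 + 34 + 15 − 4 + 4 + 6 + 2 = 60; the blank must be 71 − 60 = 11.
Column 3 has 15 + 10 + 3 + 3 + 0 + 19 + 11 = 61; the blank must be 71 − 61 = 10.
Row 5 has 17 − 5 + 10 + 4 + 13 + 15 + 4 = 58; the blank must be 71 − 58 = 13.
Row 3 has 18 + 7 + 3 + 20 + 18 + 6 + 21 = 93; the blank must be 71 − 93 = -22.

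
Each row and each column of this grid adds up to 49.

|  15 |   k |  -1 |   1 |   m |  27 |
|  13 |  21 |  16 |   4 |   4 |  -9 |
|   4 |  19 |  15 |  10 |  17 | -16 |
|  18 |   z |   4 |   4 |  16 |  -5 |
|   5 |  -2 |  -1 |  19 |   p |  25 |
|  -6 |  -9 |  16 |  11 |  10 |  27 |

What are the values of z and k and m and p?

Row 4: 18 + 4 + 4 + 16 − 5 = 37, so its missing entry is 49 − 37 = 12.
Row 5: 5 − 2 − 1 + 19 + 25 = 46, so its missing entry is 49 − 46 = 3.
Column 5: 4 + 17 + 16 + 3 + 10 = 50, so its missing entry is 49 − 50 = -1.
Row 1: 15 − 1 + 1 − 1 + 27 = 41, so its missing entry is 49 − 41 = 8.

z = 12, k = 8, m = -1, p = 3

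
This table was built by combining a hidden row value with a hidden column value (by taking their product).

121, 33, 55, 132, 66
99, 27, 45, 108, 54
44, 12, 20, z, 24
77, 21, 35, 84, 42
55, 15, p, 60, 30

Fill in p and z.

Each row is a constant multiple of every other row — this is a multiplication table with the headers hidden.
Row 5 is 30/66 = 5/11 times row 1, so its entry in column 3 is 55 × 5/11 = 25.
Row 3 is 24/66 = 4/11 times row 1, so its entry in column 4 is 132 × 4/11 = 48.

p = 25, z = 48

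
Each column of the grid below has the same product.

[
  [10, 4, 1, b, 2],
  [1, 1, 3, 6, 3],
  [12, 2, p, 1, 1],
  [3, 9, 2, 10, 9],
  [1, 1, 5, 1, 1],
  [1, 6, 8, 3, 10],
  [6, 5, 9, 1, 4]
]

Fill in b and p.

b = 12, p = 1

Columns 2 and 5 each multiply to 2160, so every column has product 2160.
Column 4: 6×1×10×1×3×1 = 180, so the missing entry is 2160 ÷ 180 = 12.
Column 3: 1×3×2×5×8×9 = 2160, so the missing entry is 2160 ÷ 2160 = 1.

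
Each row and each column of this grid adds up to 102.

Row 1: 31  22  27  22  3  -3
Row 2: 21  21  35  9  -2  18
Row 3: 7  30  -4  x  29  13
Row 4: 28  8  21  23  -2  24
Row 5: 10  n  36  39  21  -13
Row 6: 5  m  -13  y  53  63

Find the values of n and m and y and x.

n = 9, m = 12, y = -18, x = 27

Row 3 has 7 + 30 − 4 + 29 + 13 = 75; the blank must be 102 − 75 = 27.
Column 4 has 22 + 9 + 27 + 23 + 39 = 120; the blank must be 102 − 120 = -18.
Row 5 has 10 + 36 + 39 + 21 − 13 = 93; the blank must be 102 − 93 = 9.
Row 6 has 5 − 13 − 18 + 53 + 63 = 90; the blank must be 102 − 90 = 12.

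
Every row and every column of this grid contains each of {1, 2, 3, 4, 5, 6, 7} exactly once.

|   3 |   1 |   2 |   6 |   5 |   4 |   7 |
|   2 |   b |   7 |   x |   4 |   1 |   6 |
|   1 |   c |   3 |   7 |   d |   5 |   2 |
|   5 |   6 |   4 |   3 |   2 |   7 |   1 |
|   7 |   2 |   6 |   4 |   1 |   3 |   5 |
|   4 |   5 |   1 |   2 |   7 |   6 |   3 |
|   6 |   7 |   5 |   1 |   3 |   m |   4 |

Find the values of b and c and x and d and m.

b = 3, c = 4, x = 5, d = 6, m = 2

At (row 3, col 5): column 5 already has {1, 2, 3, 4, 5, 7}, so the value is 6.
For row 3, column 2: row 3 already has {1, 2, 3, 5, 6, 7}; that leaves 4.
Cell (7,6): row 7 already has {1, 3, 4, 5, 6, 7} → 2.
For row 2, column 2: column 2 already has {1, 2, 4, 5, 6, 7}; that leaves 3.
At (row 2, col 4): row 2 already has {1, 2, 3, 4, 6, 7}, so the value is 5.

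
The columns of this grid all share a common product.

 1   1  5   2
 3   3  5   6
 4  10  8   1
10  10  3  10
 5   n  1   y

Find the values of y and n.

y = 5, n = 2

Columns 1 and 3 each multiply to 600, so every column has product 600.
Column 4: 2×6×1×10 = 120, so the missing entry is 600 ÷ 120 = 5.
Column 2: 1×3×10×10 = 300, so the missing entry is 600 ÷ 300 = 2.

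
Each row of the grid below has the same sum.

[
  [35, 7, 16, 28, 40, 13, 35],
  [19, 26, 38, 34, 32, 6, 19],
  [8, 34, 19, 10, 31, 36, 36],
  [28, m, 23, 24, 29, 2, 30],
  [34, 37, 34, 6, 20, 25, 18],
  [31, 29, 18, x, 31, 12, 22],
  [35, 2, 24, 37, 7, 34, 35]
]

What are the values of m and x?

Rows 1 and 5 both add up to 174, so every row sums to 174.
Row 4: 28 + 23 + 24 + 29 + 2 + 30 = 136, so the missing entry is 174 − 136 = 38.
Row 6: 31 + 29 + 18 + 31 + 12 + 22 = 143, so the missing entry is 174 − 143 = 31.

m = 38, x = 31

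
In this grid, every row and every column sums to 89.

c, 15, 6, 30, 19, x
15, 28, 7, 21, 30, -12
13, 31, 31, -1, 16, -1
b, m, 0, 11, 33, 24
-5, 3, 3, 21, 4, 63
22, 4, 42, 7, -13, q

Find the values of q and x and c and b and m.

Row 6 has 22 + 4 + 42 + 7 − 13 = 62; the blank must be 89 − 62 = 27.
Column 2 has 15 + 28 + 31 + 3 + 4 = 81; the blank must be 89 − 81 = 8.
Row 4 has 8 + 0 + 11 + 33 + 24 = 76; the blank must be 89 − 76 = 13.
Column 1 has 15 + 13 + 13 − 5 + 22 = 58; the blank must be 89 − 58 = 31.
Row 1 has 31 + 15 + 6 + 30 + 19 = 101; the blank must be 89 − 101 = -12.

q = 27, x = -12, c = 31, b = 13, m = 8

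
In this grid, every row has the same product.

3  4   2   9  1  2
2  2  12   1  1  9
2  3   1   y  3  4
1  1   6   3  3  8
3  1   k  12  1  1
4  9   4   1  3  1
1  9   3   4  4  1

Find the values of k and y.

Rows 2 and 7 each multiply to 432, so every row has product 432.
Row 5: 3×1×12×1×1 = 36, so the missing entry is 432 ÷ 36 = 12.
Row 3: 2×3×1×3×4 = 72, so the missing entry is 432 ÷ 72 = 6.

k = 12, y = 6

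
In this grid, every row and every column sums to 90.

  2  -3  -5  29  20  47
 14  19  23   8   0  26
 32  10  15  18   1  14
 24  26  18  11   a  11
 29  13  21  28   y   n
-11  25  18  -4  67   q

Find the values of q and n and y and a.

Row 6: -11 + 25 + 18 − 4 + 67 = 95, so its missing entry is 90 − 95 = -5.
Column 6: 47 + 26 + 14 + 11 − 5 = 93, so its missing entry is 90 − 93 = -3.
Row 5: 29 + 13 + 21 + 28 − 3 = 88, so its missing entry is 90 − 88 = 2.
Row 4: 24 + 26 + 18 + 11 + 11 = 90, so its missing entry is 90 − 90 = 0.

q = -5, n = -3, y = 2, a = 0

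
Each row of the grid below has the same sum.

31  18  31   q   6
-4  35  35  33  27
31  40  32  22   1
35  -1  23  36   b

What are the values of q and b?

The complete rows each total 126.
Row 1 is missing 126 − 86 = 40 (since 31 + 18 + 31 + 6 = 86).
Row 4 is missing 126 − 93 = 33 (since 35 − 1 + 23 + 36 = 93).

q = 40, b = 33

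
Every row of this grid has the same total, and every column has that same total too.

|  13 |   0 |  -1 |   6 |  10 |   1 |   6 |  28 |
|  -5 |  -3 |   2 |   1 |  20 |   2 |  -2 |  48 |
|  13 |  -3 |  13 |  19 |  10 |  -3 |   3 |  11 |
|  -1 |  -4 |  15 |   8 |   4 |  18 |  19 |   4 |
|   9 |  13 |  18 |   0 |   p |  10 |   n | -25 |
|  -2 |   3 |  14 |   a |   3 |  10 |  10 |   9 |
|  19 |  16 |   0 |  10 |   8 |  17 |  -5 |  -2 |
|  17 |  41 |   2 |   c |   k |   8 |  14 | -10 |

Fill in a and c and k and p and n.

a = 16, c = 3, k = -12, p = 20, n = 18

Rows 1 and 2 both sum to 63, so that's the common total.
Column 7: 6 − 2 + 3 + 19 + 10 − 5 + 14 = 45, so its missing entry is 63 − 45 = 18.
Row 5: 9 + 13 + 18 + 0 + 10 + 18 − 25 = 43, so its missing entry is 63 − 43 = 20.
Column 5: 10 + 20 + 10 + 4 + 20 + 3 + 8 = 75, so its missing entry is 63 − 75 = -12.
Row 8: 17 + 41 + 2 − 12 + 8 + 14 − 10 = 60, so its missing entry is 63 − 60 = 3.
Row 6: -2 + 3 + 14 + 3 + 10 + 10 + 9 = 47, so its missing entry is 63 − 47 = 16.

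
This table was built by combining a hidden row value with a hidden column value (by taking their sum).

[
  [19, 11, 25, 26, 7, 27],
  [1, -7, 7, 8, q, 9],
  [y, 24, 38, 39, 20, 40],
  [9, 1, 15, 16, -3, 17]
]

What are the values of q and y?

q = -11, y = 32

The difference between any two rows is the same in every column — this is an addition table with the headers hidden.
Row 2 minus row 1 is -7 − 11 = -18, so its entry in column 5 is 7 + (-18) = -11.
Row 3 minus row 1 is 24 − 11 = 13, so its entry in column 1 is 19 + 13 = 32.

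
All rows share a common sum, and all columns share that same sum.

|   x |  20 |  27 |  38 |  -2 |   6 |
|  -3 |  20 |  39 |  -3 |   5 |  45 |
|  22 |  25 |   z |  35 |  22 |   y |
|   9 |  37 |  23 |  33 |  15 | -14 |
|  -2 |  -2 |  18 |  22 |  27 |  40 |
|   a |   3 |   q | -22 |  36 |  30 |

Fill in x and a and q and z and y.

Rows 2 and 4 both sum to 103, so that's the common total.
The known cells in row 1 total 89, leaving 103 − 89 = 14 for the blank.
The known cells in column 1 total 40, leaving 103 − 40 = 63 for the blank.
The known cells in column 6 total 107, leaving 103 − 107 = -4 for the blank.
The known cells in row 3 total 100, leaving 103 − 100 = 3 for the blank.
The known cells in row 6 total 110, leaving 103 − 110 = -7 for the blank.

x = 14, a = 63, q = -7, z = 3, y = -4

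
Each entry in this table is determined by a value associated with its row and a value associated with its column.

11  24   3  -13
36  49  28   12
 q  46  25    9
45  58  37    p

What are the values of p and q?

p = 21, q = 33

The difference between any two rows is the same in every column — this is an addition table with the headers hidden.
Row 4 minus row 1 is 58 − 24 = 34, so its entry in column 4 is -13 + 34 = 21.
Row 3 minus row 1 is 46 − 24 = 22, so its entry in column 1 is 11 + 22 = 33.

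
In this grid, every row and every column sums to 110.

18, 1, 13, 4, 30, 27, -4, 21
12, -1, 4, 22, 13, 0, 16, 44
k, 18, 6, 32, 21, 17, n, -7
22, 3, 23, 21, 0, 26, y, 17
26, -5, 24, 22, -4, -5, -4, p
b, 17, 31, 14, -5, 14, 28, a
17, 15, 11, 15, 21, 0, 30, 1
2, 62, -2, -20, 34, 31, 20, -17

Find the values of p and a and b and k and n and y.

p = 56, a = -5, b = 16, k = -3, n = 26, y = -2

Row 4 has 22 + 3 + 23 + 21 + 0 + 26 + 17 = 112; the blank must be 110 − 112 = -2.
Column 7 has -4 + 16 − 2 − 4 + 28 + 30 + 20 = 84; the blank must be 110 − 84 = 26.
Row 3 has 18 + 6 + 32 + 21 + 17 + 26 − 7 = 113; the blank must be 110 − 113 = -3.
Column 1 has 18 + 12 − 3 + 22 + 26 + 17 + 2 = 94; the blank must be 110 − 94 = 16.
Row 6 has 16 + 17 + 31 + 14 − 5 + 14 + 28 = 115; the blank must be 110 − 115 = -5.
Row 5 has 26 − 5 + 24 + 22 − 4 − 5 − 4 = 54; the blank must be 110 − 54 = 56.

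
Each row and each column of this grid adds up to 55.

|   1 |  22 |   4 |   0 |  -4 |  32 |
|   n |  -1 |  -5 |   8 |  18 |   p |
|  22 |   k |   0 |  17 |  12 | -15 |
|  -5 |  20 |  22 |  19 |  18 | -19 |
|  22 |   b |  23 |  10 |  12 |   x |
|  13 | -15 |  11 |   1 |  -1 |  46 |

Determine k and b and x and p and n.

k = 19, b = 10, x = -22, p = 33, n = 2

Row 3: 22 + 0 + 17 + 12 − 15 = 36, so its missing entry is 55 − 36 = 19.
Column 1: 1 + 22 − 5 + 22 + 13 = 53, so its missing entry is 55 − 53 = 2.
Row 2: 2 − 1 − 5 + 8 + 18 = 22, so its missing entry is 55 − 22 = 33.
Column 6: 32 + 33 − 15 − 19 + 46 = 77, so its missing entry is 55 − 77 = -22.
Row 5: 22 + 23 + 10 + 12 − 22 = 45, so its missing entry is 55 − 45 = 10.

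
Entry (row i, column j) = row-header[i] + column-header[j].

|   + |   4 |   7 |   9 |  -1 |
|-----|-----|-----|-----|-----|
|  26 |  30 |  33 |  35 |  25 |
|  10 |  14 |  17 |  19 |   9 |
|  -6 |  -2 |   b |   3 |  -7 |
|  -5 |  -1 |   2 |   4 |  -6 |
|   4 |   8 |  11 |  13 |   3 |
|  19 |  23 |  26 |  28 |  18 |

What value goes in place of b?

1

-6 + 7 = 1.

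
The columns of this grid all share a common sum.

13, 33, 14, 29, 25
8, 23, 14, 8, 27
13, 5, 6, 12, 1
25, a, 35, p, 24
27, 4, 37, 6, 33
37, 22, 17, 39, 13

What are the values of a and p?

Column 1 sums to 123 and so does column 3; that's the common total.
In column 2 the known cells total 87, leaving 123 − 87 = 36.
In column 4 the known cells total 94, leaving 123 − 94 = 29.

a = 36, p = 29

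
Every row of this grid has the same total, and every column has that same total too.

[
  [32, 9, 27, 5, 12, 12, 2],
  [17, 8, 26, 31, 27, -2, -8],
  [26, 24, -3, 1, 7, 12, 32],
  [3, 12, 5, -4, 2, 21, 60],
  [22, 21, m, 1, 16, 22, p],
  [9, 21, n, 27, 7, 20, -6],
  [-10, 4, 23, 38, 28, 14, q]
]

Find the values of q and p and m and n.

Rows 1 and 2 both sum to 99, so that's the common total.
Row 7: -10 + 4 + 23 + 38 + 28 + 14 = 97, so its missing entry is 99 − 97 = 2.
Column 7: 2 − 8 + 32 + 60 − 6 + 2 = 82, so its missing entry is 99 − 82 = 17.
Row 5: 22 + 21 + 1 + 16 + 22 + 17 = 99, so its missing entry is 99 − 99 = 0.
Row 6: 9 + 21 + 27 + 7 + 20 − 6 = 78, so its missing entry is 99 − 78 = 21.

q = 2, p = 17, m = 0, n = 21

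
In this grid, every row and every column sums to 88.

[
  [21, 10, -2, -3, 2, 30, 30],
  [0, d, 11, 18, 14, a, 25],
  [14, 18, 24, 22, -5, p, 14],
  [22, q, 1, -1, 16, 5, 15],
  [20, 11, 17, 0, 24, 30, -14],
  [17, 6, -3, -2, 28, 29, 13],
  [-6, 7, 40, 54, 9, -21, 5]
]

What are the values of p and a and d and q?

The known cells in row 4 total 58, leaving 88 − 58 = 30 for the blank.
The known cells in column 2 total 82, leaving 88 − 82 = 6 for the blank.
The known cells in row 3 total 87, leaving 88 − 87 = 1 for the blank.
The known cells in row 2 total 74, leaving 88 − 74 = 14 for the blank.

p = 1, a = 14, d = 6, q = 30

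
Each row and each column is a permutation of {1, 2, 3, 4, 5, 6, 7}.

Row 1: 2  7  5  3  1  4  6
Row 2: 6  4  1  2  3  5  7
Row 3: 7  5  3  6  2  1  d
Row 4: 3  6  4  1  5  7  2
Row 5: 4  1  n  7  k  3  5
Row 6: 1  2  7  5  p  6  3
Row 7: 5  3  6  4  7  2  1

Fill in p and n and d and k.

Cell (6,5): row 6 already has {1, 2, 3, 5, 6, 7} → 4.
Cell (5,5): column 5 already has {1, 2, 3, 4, 5, 7} → 6.
Cell (3,7): row 3 already has {1, 2, 3, 5, 6, 7} → 4.
For row 5, column 3: row 5 already has {1, 3, 4, 5, 6, 7}; that leaves 2.

p = 4, n = 2, d = 4, k = 6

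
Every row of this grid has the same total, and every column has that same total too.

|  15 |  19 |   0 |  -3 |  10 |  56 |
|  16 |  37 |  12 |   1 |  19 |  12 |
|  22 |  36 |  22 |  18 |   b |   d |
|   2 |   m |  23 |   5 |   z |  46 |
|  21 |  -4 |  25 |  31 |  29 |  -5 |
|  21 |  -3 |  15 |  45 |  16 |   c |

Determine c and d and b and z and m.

Rows 1 and 2 both sum to 97, so that's the common total.
Row 6: 21 − 3 + 15 + 45 + 16 = 94, so its missing entry is 97 − 94 = 3.
Column 2: 19 + 37 + 36 − 4 − 3 = 85, so its missing entry is 97 − 85 = 12.
Row 4: 2 + 12 + 23 + 5 + 46 = 88, so its missing entry is 97 − 88 = 9.
Column 5: 10 + 19 + 9 + 29 + 16 = 83, so its missing entry is 97 − 83 = 14.
Row 3: 22 + 36 + 22 + 18 + 14 = 112, so its missing entry is 97 − 112 = -15.

c = 3, d = -15, b = 14, z = 9, m = 12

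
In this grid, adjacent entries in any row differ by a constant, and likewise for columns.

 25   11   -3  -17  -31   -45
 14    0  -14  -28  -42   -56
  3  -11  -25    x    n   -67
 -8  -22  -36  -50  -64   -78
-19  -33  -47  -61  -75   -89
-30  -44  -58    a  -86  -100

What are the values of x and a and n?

Along each row the entries change by -14 per step; down each column they change by -11.
Row 3: from 3 at column 1, stepping by -14 to column 4 gives -39.
Row 6: from -30 at column 1, stepping by -14 to column 4 gives -72.
Row 3: from 3 at column 1, stepping by -14 to column 5 gives -53.

x = -39, a = -72, n = -53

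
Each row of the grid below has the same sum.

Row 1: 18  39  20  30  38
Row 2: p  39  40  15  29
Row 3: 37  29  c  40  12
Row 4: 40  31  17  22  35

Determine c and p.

The complete rows each total 145.
Row 3 is missing 145 − 118 = 27 (since 37 + 29 + 40 + 12 = 118).
Row 2 is missing 145 − 123 = 22 (since 39 + 40 + 15 + 29 = 123).

c = 27, p = 22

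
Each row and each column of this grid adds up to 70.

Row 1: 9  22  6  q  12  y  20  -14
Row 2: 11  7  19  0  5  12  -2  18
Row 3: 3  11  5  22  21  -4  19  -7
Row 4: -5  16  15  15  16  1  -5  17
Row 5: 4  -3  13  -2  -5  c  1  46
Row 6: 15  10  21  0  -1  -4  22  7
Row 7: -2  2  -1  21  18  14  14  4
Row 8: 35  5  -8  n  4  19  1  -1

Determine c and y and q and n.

Row 5 has 4 − 3 + 13 − 2 − 5 + 1 + 46 = 54; the blank must be 70 − 54 = 16.
Column 6 has 12 − 4 + 1 + 16 − 4 + 14 + 19 = 54; the blank must be 70 − 54 = 16.
Row 1 has 9 + 22 + 6 + 12 + 16 + 20 − 14 = 71; the blank must be 70 − 71 = -1.
Row 8 has 35 + 5 − 8 + 4 + 19 + 1 − 1 = 55; the blank must be 70 − 55 = 15.

c = 16, y = 16, q = -1, n = 15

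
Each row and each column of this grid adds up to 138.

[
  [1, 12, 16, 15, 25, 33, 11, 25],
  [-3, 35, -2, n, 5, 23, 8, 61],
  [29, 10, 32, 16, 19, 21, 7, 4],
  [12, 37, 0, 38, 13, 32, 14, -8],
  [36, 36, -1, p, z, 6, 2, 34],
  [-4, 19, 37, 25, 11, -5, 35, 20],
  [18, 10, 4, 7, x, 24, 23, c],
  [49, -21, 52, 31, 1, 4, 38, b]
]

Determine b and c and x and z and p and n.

b = -16, c = 18, x = 34, z = 30, p = -5, n = 11

Row 8: 49 − 21 + 52 + 31 + 1 + 4 + 38 = 154, so its missing entry is 138 − 154 = -16.
Column 8: 25 + 61 + 4 − 8 + 34 + 20 − 16 = 120, so its missing entry is 138 − 120 = 18.
Row 7: 18 + 10 + 4 + 7 + 24 + 23 + 18 = 104, so its missing entry is 138 − 104 = 34.
Column 5: 25 + 5 + 19 + 13 + 11 + 34 + 1 = 108, so its missing entry is 138 − 108 = 30.
Row 5: 36 + 36 − 1 + 30 + 6 + 2 + 34 = 143, so its missing entry is 138 − 143 = -5.
Row 2: -3 + 35 − 2 + 5 + 23 + 8 + 61 = 127, so its missing entry is 138 − 127 = 11.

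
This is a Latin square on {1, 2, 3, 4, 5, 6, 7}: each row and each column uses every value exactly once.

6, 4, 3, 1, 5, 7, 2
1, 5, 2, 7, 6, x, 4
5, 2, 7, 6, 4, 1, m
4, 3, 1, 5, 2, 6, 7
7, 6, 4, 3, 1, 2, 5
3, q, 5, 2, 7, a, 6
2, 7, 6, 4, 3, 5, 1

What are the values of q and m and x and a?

For row 3, column 7: row 3 already has {1, 2, 4, 5, 6, 7}; that leaves 3.
At (row 6, col 2): column 2 already has {2, 3, 4, 5, 6, 7}, so the value is 1.
For row 6, column 6: row 6 already has {1, 2, 3, 5, 6, 7}; that leaves 4.
For row 2, column 6: row 2 already has {1, 2, 4, 5, 6, 7}; that leaves 3.

q = 1, m = 3, x = 3, a = 4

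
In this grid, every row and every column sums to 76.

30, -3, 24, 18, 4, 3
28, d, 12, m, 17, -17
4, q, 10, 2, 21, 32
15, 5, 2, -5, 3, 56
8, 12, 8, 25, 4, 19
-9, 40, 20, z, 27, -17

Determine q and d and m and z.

Row 6: -9 + 40 + 20 + 27 − 17 = 61, so its missing entry is 76 − 61 = 15.
Column 4: 18 + 2 − 5 + 25 + 15 = 55, so its missing entry is 76 − 55 = 21.
Row 2: 28 + 12 + 21 + 17 − 17 = 61, so its missing entry is 76 − 61 = 15.
Row 3: 4 + 10 + 2 + 21 + 32 = 69, so its missing entry is 76 − 69 = 7.

q = 7, d = 15, m = 21, z = 15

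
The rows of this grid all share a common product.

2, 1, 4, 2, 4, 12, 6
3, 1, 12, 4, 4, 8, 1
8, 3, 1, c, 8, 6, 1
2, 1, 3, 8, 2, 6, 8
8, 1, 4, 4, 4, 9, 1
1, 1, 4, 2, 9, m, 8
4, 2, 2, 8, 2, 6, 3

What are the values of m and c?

Rows 1 and 4 each multiply to 4608, so every row has product 4608.
Row 6: 1×1×4×2×9×8 = 576, so the missing entry is 4608 ÷ 576 = 8.
Row 3: 8×3×1×8×6×1 = 1152, so the missing entry is 4608 ÷ 1152 = 4.

m = 8, c = 4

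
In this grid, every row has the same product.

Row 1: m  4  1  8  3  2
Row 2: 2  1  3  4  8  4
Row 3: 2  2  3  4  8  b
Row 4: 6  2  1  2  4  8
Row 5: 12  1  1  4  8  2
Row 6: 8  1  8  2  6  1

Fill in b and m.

b = 2, m = 4

Rows 2 and 4 each multiply to 768, so every row has product 768.
Row 3: 2×2×3×4×8 = 384, so the missing entry is 768 ÷ 384 = 2.
Row 1: 4×1×8×3×2 = 192, so the missing entry is 768 ÷ 192 = 4.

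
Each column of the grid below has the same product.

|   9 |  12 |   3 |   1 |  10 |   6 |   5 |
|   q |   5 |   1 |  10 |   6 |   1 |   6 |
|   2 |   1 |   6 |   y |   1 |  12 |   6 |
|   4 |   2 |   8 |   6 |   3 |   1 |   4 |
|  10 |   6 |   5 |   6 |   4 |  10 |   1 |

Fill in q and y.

Columns 3 and 6 each multiply to 720, so every column has product 720.
Column 1: 9×2×4×10 = 720, so the missing entry is 720 ÷ 720 = 1.
Column 4: 1×10×6×6 = 360, so the missing entry is 720 ÷ 360 = 2.

q = 1, y = 2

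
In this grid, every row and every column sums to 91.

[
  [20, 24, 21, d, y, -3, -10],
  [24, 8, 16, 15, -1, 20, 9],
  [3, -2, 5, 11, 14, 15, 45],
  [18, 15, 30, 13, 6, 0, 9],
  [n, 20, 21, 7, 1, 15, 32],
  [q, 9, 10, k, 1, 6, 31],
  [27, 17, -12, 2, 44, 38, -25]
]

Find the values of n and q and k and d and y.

n = -5, q = 4, k = 30, d = 13, y = 26

The known cells in row 5 total 96, leaving 91 − 96 = -5 for the blank.
The known cells in column 5 total 65, leaving 91 − 65 = 26 for the blank.
The known cells in row 1 total 78, leaving 91 − 78 = 13 for the blank.
The known cells in column 1 total 87, leaving 91 − 87 = 4 for the blank.
The known cells in row 6 total 61, leaving 91 − 61 = 30 for the blank.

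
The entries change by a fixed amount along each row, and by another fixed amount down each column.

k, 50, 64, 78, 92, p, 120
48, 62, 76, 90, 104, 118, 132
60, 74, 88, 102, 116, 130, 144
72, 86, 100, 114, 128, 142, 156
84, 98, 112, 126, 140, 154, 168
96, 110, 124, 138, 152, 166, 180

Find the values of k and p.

Along each row the entries change by 14 per step; down each column they change by 12.
Row 1: from 50 at column 2, stepping by 14 to column 1 gives 36.
Row 1: from 50 at column 2, stepping by 14 to column 6 gives 106.

k = 36, p = 106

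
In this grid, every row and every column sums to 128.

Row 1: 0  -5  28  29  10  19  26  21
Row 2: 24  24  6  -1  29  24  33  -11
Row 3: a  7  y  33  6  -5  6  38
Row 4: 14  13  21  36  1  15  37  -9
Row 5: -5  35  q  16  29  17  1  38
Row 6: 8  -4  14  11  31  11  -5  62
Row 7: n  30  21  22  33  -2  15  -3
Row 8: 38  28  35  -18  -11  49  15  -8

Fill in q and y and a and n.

q = -3, y = 6, a = 37, n = 12

Row 7 has 30 + 21 + 22 + 33 − 2 + 15 − 3 = 116; the blank must be 128 − 116 = 12.
Column 1 has 0 + 24 + 14 − 5 + 8 + 12 + 38 = 91; the blank must be 128 − 91 = 37.
Row 5 has -5 + 35 + 16 + 29 + 17 + 1 + 38 = 131; the blank must be 128 − 131 = -3.
Row 3 has 37 + 7 + 33 + 6 − 5 + 6 + 38 = 122; the blank must be 128 − 122 = 6.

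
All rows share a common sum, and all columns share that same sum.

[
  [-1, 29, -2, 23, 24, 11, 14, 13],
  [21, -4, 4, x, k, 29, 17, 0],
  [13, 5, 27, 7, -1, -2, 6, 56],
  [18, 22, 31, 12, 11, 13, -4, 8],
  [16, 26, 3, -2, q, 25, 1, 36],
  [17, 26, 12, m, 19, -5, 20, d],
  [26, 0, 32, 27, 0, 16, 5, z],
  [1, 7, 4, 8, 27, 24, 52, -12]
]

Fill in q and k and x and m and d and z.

q = 6, k = 25, x = 19, m = 17, d = 5, z = 5

Rows 1 and 3 both sum to 111, so that's the common total.
The known cells in row 5 total 105, leaving 111 − 105 = 6 for the blank.
The known cells in column 5 total 86, leaving 111 − 86 = 25 for the blank.
The known cells in row 7 total 106, leaving 111 − 106 = 5 for the blank.
The known cells in column 8 total 106, leaving 111 − 106 = 5 for the blank.
The known cells in row 6 total 94, leaving 111 − 94 = 17 for the blank.
The known cells in row 2 total 92, leaving 111 − 92 = 19 for the blank.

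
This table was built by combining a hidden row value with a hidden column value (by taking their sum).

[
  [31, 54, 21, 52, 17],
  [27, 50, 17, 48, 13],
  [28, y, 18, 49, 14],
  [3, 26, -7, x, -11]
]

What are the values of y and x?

y = 51, x = 24

The difference between any two rows is the same in every column — this is an addition table with the headers hidden.
Row 3 minus row 1 is 18 − 21 = -3, so its entry in column 2 is 54 + (-3) = 51.
Row 4 minus row 1 is -7 − 21 = -28, so its entry in column 4 is 52 + (-28) = 24.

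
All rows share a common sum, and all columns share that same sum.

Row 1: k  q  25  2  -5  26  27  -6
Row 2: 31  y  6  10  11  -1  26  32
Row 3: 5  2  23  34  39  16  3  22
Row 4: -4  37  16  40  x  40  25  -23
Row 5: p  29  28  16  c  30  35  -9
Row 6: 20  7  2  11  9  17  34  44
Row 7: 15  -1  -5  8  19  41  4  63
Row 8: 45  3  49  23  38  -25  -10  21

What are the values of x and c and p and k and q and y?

x = 13, c = 20, p = -5, k = 37, q = 38, y = 29

Rows 3 and 6 both sum to 144, so that's the common total.
Row 4 has -4 + 37 + 16 + 40 + 40 + 25 − 23 = 131; the blank must be 144 − 131 = 13.
Column 5 has -5 + 11 + 39 + 13 + 9 + 19 + 38 = 124; the blank must be 144 − 124 = 20.
Row 5 has 29 + 28 + 16 + 20 + 30 + 35 − 9 = 149; the blank must be 144 − 149 = -5.
Column 1 has 31 + 5 − 4 − 5 + 20 + 15 + 45 = 107; the blank must be 144 − 107 = 37.
Row 1 has 37 + 25 + 2 − 5 + 26 + 27 − 6 = 106; the blank must be 144 − 106 = 38.
Row 2 has 31 + 6 + 10 + 11 − 1 + 26 + 32 = 115; the blank must be 144 − 115 = 29.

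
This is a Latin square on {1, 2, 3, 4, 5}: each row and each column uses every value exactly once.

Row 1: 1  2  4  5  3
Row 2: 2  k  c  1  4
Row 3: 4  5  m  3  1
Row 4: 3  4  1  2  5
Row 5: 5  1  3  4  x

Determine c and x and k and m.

For row 5, column 5: row 5 already has {1, 3, 4, 5}; that leaves 2.
At (row 2, col 2): column 2 already has {1, 2, 4, 5}, so the value is 3.
At (row 2, col 3): row 2 already has {1, 2, 3, 4}, so the value is 5.
At (row 3, col 3): row 3 already has {1, 3, 4, 5}, so the value is 2.

c = 5, x = 2, k = 3, m = 2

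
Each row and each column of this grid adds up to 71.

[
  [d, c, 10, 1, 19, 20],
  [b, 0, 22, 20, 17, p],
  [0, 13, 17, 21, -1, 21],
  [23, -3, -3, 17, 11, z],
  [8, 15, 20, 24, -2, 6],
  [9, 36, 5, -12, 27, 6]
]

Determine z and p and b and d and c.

z = 26, p = -8, b = 20, d = 11, c = 10

Column 2: 0 + 13 − 3 + 15 + 36 = 61, so its missing entry is 71 − 61 = 10.
Row 1: 10 + 10 + 1 + 19 + 20 = 60, so its missing entry is 71 − 60 = 11.
Column 1: 11 + 0 + 23 + 8 + 9 = 51, so its missing entry is 71 − 51 = 20.
Row 2: 20 + 0 + 22 + 20 + 17 = 79, so its missing entry is 71 − 79 = -8.
Row 4: 23 − 3 − 3 + 17 + 11 = 45, so its missing entry is 71 − 45 = 26.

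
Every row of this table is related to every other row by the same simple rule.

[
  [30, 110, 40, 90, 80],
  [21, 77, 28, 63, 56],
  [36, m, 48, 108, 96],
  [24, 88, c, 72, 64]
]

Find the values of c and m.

c = 32, m = 132

Each row is a constant multiple of every other row — this is a multiplication table with the headers hidden.
Row 4 is 72/90 = 4/5 times row 1, so its entry in column 3 is 40 × 4/5 = 32.
Row 3 is 108/90 = 6/5 times row 1, so its entry in column 2 is 110 × 6/5 = 132.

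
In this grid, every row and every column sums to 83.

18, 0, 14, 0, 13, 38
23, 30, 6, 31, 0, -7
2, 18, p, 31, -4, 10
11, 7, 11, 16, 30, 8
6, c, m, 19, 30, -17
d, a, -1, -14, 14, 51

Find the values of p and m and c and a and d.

p = 26, m = 27, c = 18, a = 10, d = 23

The known cells in column 1 total 60, leaving 83 − 60 = 23 for the blank.
The known cells in row 6 total 73, leaving 83 − 73 = 10 for the blank.
The known cells in row 3 total 57, leaving 83 − 57 = 26 for the blank.
The known cells in column 3 total 56, leaving 83 − 56 = 27 for the blank.
The known cells in row 5 total 65, leaving 83 − 65 = 18 for the blank.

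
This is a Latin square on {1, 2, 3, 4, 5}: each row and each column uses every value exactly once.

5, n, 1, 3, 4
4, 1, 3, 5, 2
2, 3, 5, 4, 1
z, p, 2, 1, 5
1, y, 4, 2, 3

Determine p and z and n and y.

At (row 1, col 2): row 1 already has {1, 3, 4, 5}, so the value is 2.
For row 5, column 2: row 5 already has {1, 2, 3, 4}; that leaves 5.
For row 4, column 2: column 2 already has {1, 2, 3, 5}; that leaves 4.
At (row 4, col 1): row 4 already has {1, 2, 4, 5}, so the value is 3.

p = 4, z = 3, n = 2, y = 5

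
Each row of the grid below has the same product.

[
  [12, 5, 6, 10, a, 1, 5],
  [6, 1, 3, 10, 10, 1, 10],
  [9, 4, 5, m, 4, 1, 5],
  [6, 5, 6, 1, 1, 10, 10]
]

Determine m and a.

m = 5, a = 1

Rows 2 and 4 each multiply to 18000, so every row has product 18000.
Row 3: 9×4×5×4×1×5 = 3600, so the missing entry is 18000 ÷ 3600 = 5.
Row 1: 12×5×6×10×1×5 = 18000, so the missing entry is 18000 ÷ 18000 = 1.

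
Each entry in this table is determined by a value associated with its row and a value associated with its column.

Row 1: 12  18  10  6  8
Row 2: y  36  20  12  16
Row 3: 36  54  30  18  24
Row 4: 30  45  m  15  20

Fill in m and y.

m = 25, y = 24

Each row is a constant multiple of every other row — this is a multiplication table with the headers hidden.
Row 4 is 45/18 = 5/2 times row 1, so its entry in column 3 is 10 × 5/2 = 25.
Row 2 is 36/18 = 2/1 times row 1, so its entry in column 1 is 12 × 2/1 = 24.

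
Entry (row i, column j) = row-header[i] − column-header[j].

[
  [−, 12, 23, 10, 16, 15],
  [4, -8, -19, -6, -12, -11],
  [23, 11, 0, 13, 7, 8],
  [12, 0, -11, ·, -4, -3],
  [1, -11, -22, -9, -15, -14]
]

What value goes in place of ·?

12 − 10 = 2.

2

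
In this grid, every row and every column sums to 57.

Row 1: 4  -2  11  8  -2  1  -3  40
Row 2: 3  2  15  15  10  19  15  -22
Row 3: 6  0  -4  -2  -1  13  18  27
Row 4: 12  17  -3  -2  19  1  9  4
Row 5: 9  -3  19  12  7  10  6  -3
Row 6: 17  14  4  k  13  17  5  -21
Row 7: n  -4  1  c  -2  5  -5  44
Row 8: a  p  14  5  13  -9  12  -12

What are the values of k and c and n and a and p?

Column 2 has -2 + 2 + 0 + 17 − 3 + 14 − 4 = 24; the blank must be 57 − 24 = 33.
Row 8 has 33 + 14 + 5 + 13 − 9 + 12 − 12 = 56; the blank must be 57 − 56 = 1.
Column 1 has 4 + 3 + 6 + 12 + 9 + 17 + 1 = 52; the blank must be 57 − 52 = 5.
Row 6 has 17 + 14 + 4 + 13 + 17 + 5 − 21 = 49; the blank must be 57 − 49 = 8.
Row 7 has 5 − 4 + 1 − 2 + 5 − 5 + 44 = 44; the blank must be 57 − 44 = 13.

k = 8, c = 13, n = 5, a = 1, p = 33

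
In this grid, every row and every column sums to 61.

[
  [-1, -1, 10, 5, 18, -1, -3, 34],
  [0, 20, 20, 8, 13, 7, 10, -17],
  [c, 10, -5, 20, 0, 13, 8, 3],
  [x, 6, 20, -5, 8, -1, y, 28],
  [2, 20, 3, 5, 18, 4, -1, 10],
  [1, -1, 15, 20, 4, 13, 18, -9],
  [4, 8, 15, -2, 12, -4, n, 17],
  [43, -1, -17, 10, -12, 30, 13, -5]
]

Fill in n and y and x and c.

n = 11, y = 5, x = 0, c = 12

The known cells in row 7 total 50, leaving 61 − 50 = 11 for the blank.
The known cells in row 3 total 49, leaving 61 − 49 = 12 for the blank.
The known cells in column 1 total 61, leaving 61 − 61 = 0 for the blank.
The known cells in row 4 total 56, leaving 61 − 56 = 5 for the blank.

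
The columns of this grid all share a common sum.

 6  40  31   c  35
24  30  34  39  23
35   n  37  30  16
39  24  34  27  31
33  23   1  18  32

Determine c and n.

The complete columns each total 137.
Column 4 is missing 137 − 114 = 23 (since 39 + 30 + 27 + 18 = 114).
Column 2 is missing 137 − 117 = 20 (since 40 + 30 + 24 + 23 = 117).

c = 23, n = 20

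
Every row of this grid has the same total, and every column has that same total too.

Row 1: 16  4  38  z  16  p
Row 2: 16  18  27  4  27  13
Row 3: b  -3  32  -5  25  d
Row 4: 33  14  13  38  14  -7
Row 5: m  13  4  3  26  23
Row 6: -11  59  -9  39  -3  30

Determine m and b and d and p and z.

m = 36, b = 15, d = 41, p = 5, z = 26

Rows 2 and 4 both sum to 105, so that's the common total.
Row 5: 13 + 4 + 3 + 26 + 23 = 69, so its missing entry is 105 − 69 = 36.
Column 4: 4 − 5 + 38 + 3 + 39 = 79, so its missing entry is 105 − 79 = 26.
Column 1: 16 + 16 + 33 + 36 − 11 = 90, so its missing entry is 105 − 90 = 15.
Row 1: 16 + 4 + 38 + 26 + 16 = 100, so its missing entry is 105 − 100 = 5.
Row 3: 15 − 3 + 32 − 5 + 25 = 64, so its missing entry is 105 − 64 = 41.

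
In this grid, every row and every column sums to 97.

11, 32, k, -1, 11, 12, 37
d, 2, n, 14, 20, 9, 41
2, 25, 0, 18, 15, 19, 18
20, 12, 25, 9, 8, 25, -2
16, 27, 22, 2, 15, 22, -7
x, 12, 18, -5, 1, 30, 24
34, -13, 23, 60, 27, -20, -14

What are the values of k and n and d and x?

Row 1: 11 + 32 − 1 + 11 + 12 + 37 = 102, so its missing entry is 97 − 102 = -5.
Column 3: -5 + 0 + 25 + 22 + 18 + 23 = 83, so its missing entry is 97 − 83 = 14.
Row 2: 2 + 14 + 14 + 20 + 9 + 41 = 100, so its missing entry is 97 − 100 = -3.
Row 6: 12 + 18 − 5 + 1 + 30 + 24 = 80, so its missing entry is 97 − 80 = 17.

k = -5, n = 14, d = -3, x = 17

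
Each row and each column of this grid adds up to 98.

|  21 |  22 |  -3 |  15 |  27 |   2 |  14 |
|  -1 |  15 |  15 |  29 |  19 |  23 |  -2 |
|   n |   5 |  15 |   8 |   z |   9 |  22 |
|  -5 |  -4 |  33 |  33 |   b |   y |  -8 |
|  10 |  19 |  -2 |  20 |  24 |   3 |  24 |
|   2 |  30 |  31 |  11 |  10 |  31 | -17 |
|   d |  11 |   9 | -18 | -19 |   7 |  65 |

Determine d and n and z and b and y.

Row 7: 11 + 9 − 18 − 19 + 7 + 65 = 55, so its missing entry is 98 − 55 = 43.
Column 1: 21 − 1 − 5 + 10 + 2 + 43 = 70, so its missing entry is 98 − 70 = 28.
Row 3: 28 + 5 + 15 + 8 + 9 + 22 = 87, so its missing entry is 98 − 87 = 11.
Column 5: 27 + 19 + 11 + 24 + 10 − 19 = 72, so its missing entry is 98 − 72 = 26.
Row 4: -5 − 4 + 33 + 33 + 26 − 8 = 75, so its missing entry is 98 − 75 = 23.

d = 43, n = 28, z = 11, b = 26, y = 23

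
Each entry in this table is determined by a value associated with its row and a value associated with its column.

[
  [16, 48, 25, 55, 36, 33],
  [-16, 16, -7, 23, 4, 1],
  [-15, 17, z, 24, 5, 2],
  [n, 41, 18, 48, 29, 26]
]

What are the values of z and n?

The difference between any two rows is the same in every column — this is an addition table with the headers hidden.
Row 3 minus row 1 is 2 − 33 = -31, so its entry in column 3 is 25 + (-31) = -6.
Row 4 minus row 1 is 26 − 33 = -7, so its entry in column 1 is 16 + (-7) = 9.

z = -6, n = 9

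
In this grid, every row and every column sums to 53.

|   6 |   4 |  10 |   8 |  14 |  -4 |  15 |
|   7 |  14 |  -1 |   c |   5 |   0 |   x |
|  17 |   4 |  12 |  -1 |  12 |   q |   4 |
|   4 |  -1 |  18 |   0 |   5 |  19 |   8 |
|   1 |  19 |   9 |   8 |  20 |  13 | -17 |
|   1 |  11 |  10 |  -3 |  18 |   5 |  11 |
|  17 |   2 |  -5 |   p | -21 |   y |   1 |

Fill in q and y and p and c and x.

q = 5, y = 15, p = 44, c = -3, x = 31

Column 7: 15 + 4 + 8 − 17 + 11 + 1 = 22, so its missing entry is 53 − 22 = 31.
Row 3: 17 + 4 + 12 − 1 + 12 + 4 = 48, so its missing entry is 53 − 48 = 5.
Column 6: -4 + 0 + 5 + 19 + 13 + 5 = 38, so its missing entry is 53 − 38 = 15.
Row 7: 17 + 2 − 5 − 21 + 15 + 1 = 9, so its missing entry is 53 − 9 = 44.
Row 2: 7 + 14 − 1 + 5 + 0 + 31 = 56, so its missing entry is 53 − 56 = -3.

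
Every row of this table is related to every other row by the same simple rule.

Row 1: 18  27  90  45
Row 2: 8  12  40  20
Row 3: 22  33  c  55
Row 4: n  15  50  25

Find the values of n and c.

Each row is a constant multiple of every other row — this is a multiplication table with the headers hidden.
Row 4 is 25/45 = 5/9 times row 1, so its entry in column 1 is 18 × 5/9 = 10.
Row 3 is 55/45 = 11/9 times row 1, so its entry in column 3 is 90 × 11/9 = 110.

n = 10, c = 110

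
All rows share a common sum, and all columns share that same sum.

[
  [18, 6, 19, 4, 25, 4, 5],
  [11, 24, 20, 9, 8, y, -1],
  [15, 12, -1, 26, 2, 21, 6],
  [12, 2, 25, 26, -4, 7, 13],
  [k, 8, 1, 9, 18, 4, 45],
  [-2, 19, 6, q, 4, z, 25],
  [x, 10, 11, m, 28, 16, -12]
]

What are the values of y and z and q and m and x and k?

y = 10, z = 19, q = 10, m = -3, x = 31, k = -4

Rows 1 and 3 both sum to 81, so that's the common total.
Row 5 has 8 + 1 + 9 + 18 + 4 + 45 = 85; the blank must be 81 − 85 = -4.
Row 2 has 11 + 24 + 20 + 9 + 8 − 1 = 71; the blank must be 81 − 71 = 10.
Column 6 has 4 + 10 + 21 + 7 + 4 + 16 = 62; the blank must be 81 − 62 = 19.
Column 1 has 18 + 11 + 15 + 12 − 4 − 2 = 50; the blank must be 81 − 50 = 31.
Row 6 has -2 + 19 + 6 + 4 + 19 + 25 = 71; the blank must be 81 − 71 = 10.
Row 7 has 31 + 10 + 11 + 28 + 16 − 12 = 84; the blank must be 81 − 84 = -3.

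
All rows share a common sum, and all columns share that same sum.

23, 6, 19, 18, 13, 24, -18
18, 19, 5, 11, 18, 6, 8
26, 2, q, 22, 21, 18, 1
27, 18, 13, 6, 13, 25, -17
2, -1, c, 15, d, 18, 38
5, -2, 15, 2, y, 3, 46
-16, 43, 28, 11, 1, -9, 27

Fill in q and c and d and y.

q = -5, c = 10, d = 3, y = 16

Rows 1 and 2 both sum to 85, so that's the common total.
The known cells in row 6 total 69, leaving 85 − 69 = 16 for the blank.
The known cells in column 5 total 82, leaving 85 − 82 = 3 for the blank.
The known cells in row 5 total 75, leaving 85 − 75 = 10 for the blank.
The known cells in row 3 total 90, leaving 85 − 90 = -5 for the blank.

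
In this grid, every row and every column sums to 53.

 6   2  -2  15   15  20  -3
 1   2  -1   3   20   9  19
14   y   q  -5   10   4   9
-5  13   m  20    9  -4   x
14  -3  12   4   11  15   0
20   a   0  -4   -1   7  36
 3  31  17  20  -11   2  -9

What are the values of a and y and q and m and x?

Row 6 has 20 + 0 − 4 − 1 + 7 + 36 = 58; the blank must be 53 − 58 = -5.
Column 2 has 2 + 2 + 13 − 3 − 5 + 31 = 40; the blank must be 53 − 40 = 13.
Row 3 has 14 + 13 − 5 + 10 + 4 + 9 = 45; the blank must be 53 − 45 = 8.
Column 7 has -3 + 19 + 9 + 0 + 36 − 9 = 52; the blank must be 53 − 52 = 1.
Row 4 has -5 + 13 + 20 + 9 − 4 + 1 = 34; the blank must be 53 − 34 = 19.

a = -5, y = 13, q = 8, m = 19, x = 1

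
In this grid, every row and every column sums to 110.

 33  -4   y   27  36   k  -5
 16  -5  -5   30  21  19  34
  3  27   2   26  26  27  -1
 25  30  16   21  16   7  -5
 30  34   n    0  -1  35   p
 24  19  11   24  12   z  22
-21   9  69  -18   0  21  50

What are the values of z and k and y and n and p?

Row 6 has 24 + 19 + 11 + 24 + 12 + 22 = 112; the blank must be 110 − 112 = -2.
Column 7 has -5 + 34 − 1 − 5 + 22 + 50 = 95; the blank must be 110 − 95 = 15.
Row 5 has 30 + 34 + 0 − 1 + 35 + 15 = 113; the blank must be 110 − 113 = -3.
Column 3 has -5 + 2 + 16 − 3 + 11 + 69 = 90; the blank must be 110 − 90 = 20.
Row 1 has 33 − 4 + 20 + 27 + 36 − 5 = 107; the blank must be 110 − 107 = 3.

z = -2, k = 3, y = 20, n = -3, p = 15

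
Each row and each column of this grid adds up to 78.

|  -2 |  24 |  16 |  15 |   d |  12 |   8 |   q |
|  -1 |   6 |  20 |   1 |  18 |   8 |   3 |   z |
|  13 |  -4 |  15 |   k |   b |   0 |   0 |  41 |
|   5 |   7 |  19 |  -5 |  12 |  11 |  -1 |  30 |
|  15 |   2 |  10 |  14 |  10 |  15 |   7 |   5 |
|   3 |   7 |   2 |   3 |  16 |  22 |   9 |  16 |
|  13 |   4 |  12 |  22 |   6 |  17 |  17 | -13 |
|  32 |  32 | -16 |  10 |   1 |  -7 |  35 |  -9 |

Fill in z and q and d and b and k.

z = 23, q = -15, d = 20, b = -5, k = 18

Column 4 has 15 + 1 − 5 + 14 + 3 + 22 + 10 = 60; the blank must be 78 − 60 = 18.
Row 3 has 13 − 4 + 15 + 18 + 0 + 0 + 41 = 83; the blank must be 78 − 83 = -5.
Column 5 has 18 − 5 + 12 + 10 + 16 + 6 + 1 = 58; the blank must be 78 − 58 = 20.
Row 1 has -2 + 24 + 16 + 15 + 20 + 12 + 8 = 93; the blank must be 78 − 93 = -15.
Row 2 has -1 + 6 + 20 + 1 + 18 + 8 + 3 = 55; the blank must be 78 − 55 = 23.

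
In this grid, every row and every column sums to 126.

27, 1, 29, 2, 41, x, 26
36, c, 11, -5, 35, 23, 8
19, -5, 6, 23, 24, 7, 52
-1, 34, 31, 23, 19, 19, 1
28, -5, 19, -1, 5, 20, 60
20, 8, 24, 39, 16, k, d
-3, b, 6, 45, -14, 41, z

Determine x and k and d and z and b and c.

x = 0, k = 16, d = 3, z = -24, b = 75, c = 18

The known cells in row 2 total 108, leaving 126 − 108 = 18 for the blank.
The known cells in column 2 total 51, leaving 126 − 51 = 75 for the blank.
The known cells in row 1 total 126, leaving 126 − 126 = 0 for the blank.
The known cells in column 6 total 110, leaving 126 − 110 = 16 for the blank.
The known cells in row 6 total 123, leaving 126 − 123 = 3 for the blank.
The known cells in row 7 total 150, leaving 126 − 150 = -24 for the blank.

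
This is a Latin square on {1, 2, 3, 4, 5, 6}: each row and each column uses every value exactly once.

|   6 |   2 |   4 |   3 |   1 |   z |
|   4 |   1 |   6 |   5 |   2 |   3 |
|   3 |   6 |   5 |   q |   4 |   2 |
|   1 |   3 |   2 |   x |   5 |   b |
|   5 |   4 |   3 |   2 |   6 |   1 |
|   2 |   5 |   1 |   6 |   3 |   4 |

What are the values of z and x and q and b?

z = 5, x = 4, q = 1, b = 6

For row 3, column 4: row 3 already has {2, 3, 4, 5, 6}; that leaves 1.
For row 4, column 4: column 4 already has {1, 2, 3, 5, 6}; that leaves 4.
At (row 4, col 6): row 4 already has {1, 2, 3, 4, 5}, so the value is 6.
For row 1, column 6: row 1 already has {1, 2, 3, 4, 6}; that leaves 5.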